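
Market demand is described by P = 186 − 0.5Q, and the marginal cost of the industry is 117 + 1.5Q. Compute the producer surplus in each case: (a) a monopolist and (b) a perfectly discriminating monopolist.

Monopoly sets MR = MC: 186 − Q = 117 + 1.5Q ⇒ Q = 27.6, P = 186 − 0.5·27.6 = 172.2.
PS = P·Q − VC(Q) = 172.2·27.6 − (117·27.6 + ½·1.5·27.6²) = 952.2.
Under first-degree price discrimination the firm charges each unit its demand price and produces up to where P = MC, i.e. Q = 34.5. Consumer surplus is zero; producer surplus equals total surplus.
PS = ½·(186 − 117)·34.5 = 1190.25.

Monopoly: PS = 952.2; Perfect PD: PS = 1190.25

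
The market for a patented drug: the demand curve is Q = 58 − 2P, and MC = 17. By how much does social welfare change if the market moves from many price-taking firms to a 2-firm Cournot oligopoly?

Inverting demand: P = 29 − 0.5Q.
Perfect competition: P = MC = 17, so 29 − 0.5Q = 17 and Q = 24.
CS = ½·(29 − 17)·24 = 144; PS = (17 − 17)·24 = 0; TS = 144.
Cournot with 2 identical firms: the symmetric best-response condition is 29 − 1.5q = 17. Each firm produces q = 8, total output Q = 16, price P = 21.
CS = ½·(29 − 21)·16 = 64; PS = (21 − 17)·16 = 64; TS = 128.
Change in social welfare: 128 − 144 = −16.

Social welfare falls by 16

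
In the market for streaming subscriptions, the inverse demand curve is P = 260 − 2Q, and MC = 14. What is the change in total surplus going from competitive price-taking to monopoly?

Under competition P = MC = 14, so Q = (260 − 14)/2 = 123.
CS = ½·(260 − 14)·123 = 15129; PS = (14 − 14)·123 = 0; TS = 15129.
A monopolist chooses Q where MR = MC. MR = 260 − 4Q; setting this equal to 14 gives Q = 61.5 and P = 137.
CS = ½·(260 − 137)·61.5 = 3782.25; PS = (137 − 14)·61.5 = 7564.5; TS = 11346.75.
Change in total surplus: 11346.75 − 15129 = −3782.25.

TS falls by 3782.25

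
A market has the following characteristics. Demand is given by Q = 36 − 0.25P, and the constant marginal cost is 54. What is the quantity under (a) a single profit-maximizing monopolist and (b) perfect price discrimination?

Monopoly: Q = 11.25; Perfect PD: Q = 22.5

Inverting demand: P = 144 − 4Q.
A monopolist chooses Q where MR = MC. MR = 144 − 8Q; setting this equal to 54 gives Q = 11.25 and P = 99.
With perfect price discrimination, output is the efficient level Q = 22.5 (where demand meets MC), but every buyer pays their willingness to pay: CS = 0 and PS = total surplus.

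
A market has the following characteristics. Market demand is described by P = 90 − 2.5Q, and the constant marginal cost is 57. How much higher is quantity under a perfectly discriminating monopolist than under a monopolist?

Q rises by 6.6

A monopolist chooses Q where MR = MC. MR = 90 − 5Q; setting this equal to 57 gives Q = 6.6 and P = 73.5.
With perfect price discrimination, output is the efficient level Q = 13.2 (where demand meets MC), but every buyer pays their willingness to pay: CS = 0 and PS = total surplus.
Change in quantity: 13.2 − 6.6 = 6.6.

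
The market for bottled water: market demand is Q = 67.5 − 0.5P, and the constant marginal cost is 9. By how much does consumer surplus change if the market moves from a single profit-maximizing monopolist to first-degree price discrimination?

Inverting demand: P = 135 − 2Q.
The monopolist equates marginal revenue to marginal cost: 135 − 4Q = 9, so Q = 31.5. From demand, P = 72.
CS = ½·(135 − 72)·31.5 = 992.25.
With perfect price discrimination, output is the efficient level Q = 63 (where demand meets MC), but every buyer pays their willingness to pay: CS = 0 and PS = total surplus.
CS = 0.
Change in consumer surplus: 0 − 992.25 = −992.25.

Consumer surplus falls by 992.25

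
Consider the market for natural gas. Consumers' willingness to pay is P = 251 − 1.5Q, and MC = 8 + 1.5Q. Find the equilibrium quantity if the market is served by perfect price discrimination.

Q = 81

A perfectly discriminating monopolist sells every unit with P(Q) ≥ MC(Q), so output equals the competitive quantity Q = 81. Each buyer pays their reservation price, so CS = 0 and the firm captures all surplus.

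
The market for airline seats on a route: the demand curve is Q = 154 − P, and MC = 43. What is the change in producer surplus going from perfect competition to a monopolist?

Producer surplus rises by 3080.25

Inverting demand: P = 154 − Q.
Under competition P = MC = 43, so Q = (154 − 43)/1 = 111.
PS = (43 − 43)·111 = 0.
Monopoly sets MR = MC: 154 − 2Q = 43 ⇒ Q = 55.5, P = 154 − 55.5 = 98.5.
PS = (98.5 − 43)·55.5 = 3080.25.
Change in producer surplus: 3080.25 − 0 = 3080.25.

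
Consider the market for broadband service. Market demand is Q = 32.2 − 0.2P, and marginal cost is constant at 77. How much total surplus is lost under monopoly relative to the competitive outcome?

DWL = 176.4

Inverting demand: P = 161 − 5Q.
Under competition P = MC = 77, so Q = (161 − 77)/5 = 16.8.
The monopolist equates marginal revenue to marginal cost: 161 − 10Q = 77, so Q = 8.4. From demand, P = 119.
DWL is the triangle between Q = 8.4 and Q = 16.8: ½·(16.8 − 8.4)·(119 − 77) = 176.4.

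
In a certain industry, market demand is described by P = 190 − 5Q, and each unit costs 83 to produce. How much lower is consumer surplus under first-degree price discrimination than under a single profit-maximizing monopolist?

The monopolist equates marginal revenue to marginal cost: 190 − 10Q = 83, so Q = 10.7. From demand, P = 136.5.
CS = ½·(190 − 136.5)·10.7 = 286.225.
Under first-degree price discrimination the firm charges each unit its demand price and produces up to where P = MC, i.e. Q = 21.4. Consumer surplus is zero; producer surplus equals total surplus.
CS = 0.
Change in consumer surplus: 0 − 286.225 = −286.225.

Consumer surplus falls by 286.225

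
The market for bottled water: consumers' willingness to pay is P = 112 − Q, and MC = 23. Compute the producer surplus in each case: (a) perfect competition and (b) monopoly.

Competition: PS = 0; Monopoly: PS = 1980.25

Under competition P = MC = 23, so Q = (112 − 23)/1 = 89.
PS = (23 − 23)·89 = 0.
A monopolist chooses Q where MR = MC. MR = 112 − 2Q; setting this equal to 23 gives Q = 44.5 and P = 67.5.
PS = (67.5 − 23)·44.5 = 1980.25.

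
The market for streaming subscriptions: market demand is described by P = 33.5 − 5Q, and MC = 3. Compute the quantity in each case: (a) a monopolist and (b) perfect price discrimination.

Monopoly sets MR = MC: 33.5 − 10Q = 3 ⇒ Q = 3.05, P = 33.5 − 5·3.05 = 18.25.
With perfect price discrimination, output is the efficient level Q = 6.1 (where demand meets MC), but every buyer pays their willingness to pay: CS = 0 and PS = total surplus.

Monopoly: Q = 3.05; Perfect PD: Q = 6.1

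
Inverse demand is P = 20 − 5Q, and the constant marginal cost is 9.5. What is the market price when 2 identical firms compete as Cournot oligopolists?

With 2 symmetric Cournot firms, each firm's FOC gives 20 − 15q = 9.5, so q = 0.7, Q = 2·0.7 = 1.4, and P = 13.

P = 13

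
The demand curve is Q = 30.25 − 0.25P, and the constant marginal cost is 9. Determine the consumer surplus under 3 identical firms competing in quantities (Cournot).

Inverting demand: P = 121 − 4Q.
Cournot with 3 identical firms: the symmetric best-response condition is 121 − 16q = 9. Each firm produces q = 7, total output Q = 21, price P = 37.
CS = ½·(121 − 37)·21 = 882.

CS = 882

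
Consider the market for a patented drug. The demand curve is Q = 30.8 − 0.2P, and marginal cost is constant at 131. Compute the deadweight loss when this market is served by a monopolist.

Inverting demand: P = 154 − 5Q.
Competitive firms price at marginal cost: P = 131, giving Q = 4.6.
The monopolist equates marginal revenue to marginal cost: 154 − 10Q = 131, so Q = 2.3. From demand, P = 142.5.
DWL is the triangle between Q = 2.3 and Q = 4.6: ½·(4.6 − 2.3)·(142.5 − 131) = 13.225.

DWL = 13.225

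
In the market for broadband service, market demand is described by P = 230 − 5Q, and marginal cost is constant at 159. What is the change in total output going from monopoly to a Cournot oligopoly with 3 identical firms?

Q rises by 3.55

A monopolist chooses Q where MR = MC. MR = 230 − 10Q; setting this equal to 159 gives Q = 7.1 and P = 194.5.
Cournot with 3 identical firms: the symmetric best-response condition is 230 − 20q = 159. Each firm produces q = 3.55, total output Q = 10.65, price P = 176.75.
Change in total output: 10.65 − 7.1 = 3.55.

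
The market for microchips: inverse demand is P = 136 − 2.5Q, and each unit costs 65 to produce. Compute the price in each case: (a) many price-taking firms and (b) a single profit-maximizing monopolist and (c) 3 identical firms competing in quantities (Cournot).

Under competition P = MC = 65, so Q = (136 − 65)/2.5 = 28.4.
A monopolist chooses Q where MR = MC. MR = 136 − 5Q; setting this equal to 65 gives Q = 14.2 and P = 100.5.
Cournot with 3 identical firms: the symmetric best-response condition is 136 − 10q = 65. Each firm produces q = 7.1, total output Q = 21.3, price P = 82.75.

Competition: P = 65; Monopoly: P = 100.5; Cournot: P = 82.75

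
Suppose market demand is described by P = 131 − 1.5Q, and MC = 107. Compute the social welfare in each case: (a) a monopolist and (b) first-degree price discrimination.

Monopoly: TS = 144; Perfect PD: TS = 192

Monopoly sets MR = MC: 131 − 3Q = 107 ⇒ Q = 8, P = 131 − 1.5·8 = 119.
CS = ½·(131 − 119)·8 = 48; PS = (119 − 107)·8 = 96; TS = 144.
Under first-degree price discrimination the firm charges each unit its demand price and produces up to where P = MC, i.e. Q = 16. Consumer surplus is zero; producer surplus equals total surplus.
TS = 192 (equal to competitive TS).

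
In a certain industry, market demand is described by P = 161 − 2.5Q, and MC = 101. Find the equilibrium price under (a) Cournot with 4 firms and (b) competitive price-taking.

Cournot: P = 113; Competition: P = 101

Cournot with 4 identical firms: the symmetric best-response condition is 161 − 12.5q = 101. Each firm produces q = 4.8, total output Q = 19.2, price P = 113.
Competitive firms price at marginal cost: P = 101, giving Q = 24.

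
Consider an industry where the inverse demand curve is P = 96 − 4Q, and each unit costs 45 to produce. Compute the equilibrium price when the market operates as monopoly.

Monopoly sets MR = MC: 96 − 8Q = 45 ⇒ Q = 6.375, P = 96 − 4·6.375 = 70.5.

P = 70.5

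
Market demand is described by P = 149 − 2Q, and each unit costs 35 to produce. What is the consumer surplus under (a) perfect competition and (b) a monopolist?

Perfect competition: P = MC = 35, so 149 − 2Q = 35 and Q = 57.
CS = ½·(149 − 35)·57 = 3249.
The monopolist equates marginal revenue to marginal cost: 149 − 4Q = 35, so Q = 28.5. From demand, P = 92.
CS = ½·(149 − 92)·28.5 = 812.25.

Competition: CS = 3249; Monopoly: CS = 812.25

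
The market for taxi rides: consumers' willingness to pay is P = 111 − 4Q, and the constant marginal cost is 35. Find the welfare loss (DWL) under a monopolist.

Perfect competition: P = MC = 35, so 111 − 4Q = 35 and Q = 19.
Monopoly sets MR = MC: 111 − 8Q = 35 ⇒ Q = 9.5, P = 111 − 4·9.5 = 73.
DWL is the triangle between Q = 9.5 and Q = 19: ½·(19 − 9.5)·(73 − 35) = 180.5.

DWL = 180.5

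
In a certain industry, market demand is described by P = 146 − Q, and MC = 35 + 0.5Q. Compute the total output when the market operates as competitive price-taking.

Q = 74

Under competition P = MC: 146 − Q = 35 + 0.5Q ⇒ Q = 74, P = 72.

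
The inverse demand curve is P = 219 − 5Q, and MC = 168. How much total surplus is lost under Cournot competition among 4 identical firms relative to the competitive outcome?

DWL = 10.404

Perfect competition: P = MC = 168, so 219 − 5Q = 168 and Q = 10.2.
In a 4-firm Cournot equilibrium, symmetry and the first-order condition give q = (219 − 168)/(25) = 2.04. So Q = 8.16 and P = 178.2.
DWL is the triangle between Q = 8.16 and Q = 10.2: ½·(10.2 − 8.16)·(178.2 − 168) = 10.404.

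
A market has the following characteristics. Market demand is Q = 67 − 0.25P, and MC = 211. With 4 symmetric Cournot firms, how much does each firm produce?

q_i = 2.85

Inverting demand: P = 268 − 4Q.
With 4 symmetric Cournot firms, each firm's FOC gives 268 − 20q = 211, so q = 2.85, Q = 4·2.85 = 11.4, and P = 222.4.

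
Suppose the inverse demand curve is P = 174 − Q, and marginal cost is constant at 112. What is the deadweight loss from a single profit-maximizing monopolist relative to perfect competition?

DWL = 480.5

Under competition P = MC = 112, so Q = (174 − 112)/1 = 62.
Monopoly sets MR = MC: 174 − 2Q = 112 ⇒ Q = 31, P = 174 − 31 = 143.
DWL is the triangle between Q = 31 and Q = 62: ½·(62 − 31)·(143 − 112) = 480.5.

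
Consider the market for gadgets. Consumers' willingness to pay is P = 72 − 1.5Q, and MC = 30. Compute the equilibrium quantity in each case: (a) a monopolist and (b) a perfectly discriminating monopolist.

A monopolist chooses Q where MR = MC. MR = 72 − 3Q; setting this equal to 30 gives Q = 14 and P = 51.
Under first-degree price discrimination the firm charges each unit its demand price and produces up to where P = MC, i.e. Q = 28. Consumer surplus is zero; producer surplus equals total surplus.

Monopoly: Q = 14; Perfect PD: Q = 28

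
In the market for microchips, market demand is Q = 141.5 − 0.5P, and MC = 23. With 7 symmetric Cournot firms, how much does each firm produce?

Inverting demand: P = 283 − 2Q.
Cournot with 7 identical firms: the symmetric best-response condition is 283 − 16q = 23. Each firm produces q = 16.25, total output Q = 113.75, price P = 55.5.

q_i = 16.25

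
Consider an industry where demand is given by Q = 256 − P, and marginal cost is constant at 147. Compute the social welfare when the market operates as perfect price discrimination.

Inverting demand: P = 256 − Q.
Under first-degree price discrimination the firm charges each unit its demand price and produces up to where P = MC, i.e. Q = 109. Consumer surplus is zero; producer surplus equals total surplus.
TS = 5940.5 (equal to competitive TS).

TS = 5940.5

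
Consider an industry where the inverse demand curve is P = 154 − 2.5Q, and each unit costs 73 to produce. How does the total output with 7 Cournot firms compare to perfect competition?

Cournot with 7 identical firms: the symmetric best-response condition is 154 − 20q = 73. Each firm produces q = 4.05, total output Q = 28.35, price P = 83.125.
Perfect competition: P = MC = 73, so 154 − 2.5Q = 73 and Q = 32.4.

Cournot: Q = 28.35; Competition: Q = 32.4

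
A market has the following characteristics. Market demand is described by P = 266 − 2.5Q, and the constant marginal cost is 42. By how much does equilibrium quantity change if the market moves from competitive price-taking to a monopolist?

Equilibrium quantity falls by 44.8

Perfect competition: P = MC = 42, so 266 − 2.5Q = 42 and Q = 89.6.
The monopolist equates marginal revenue to marginal cost: 266 − 5Q = 42, so Q = 44.8. From demand, P = 154.
Change in equilibrium quantity: 44.8 − 89.6 = −44.8.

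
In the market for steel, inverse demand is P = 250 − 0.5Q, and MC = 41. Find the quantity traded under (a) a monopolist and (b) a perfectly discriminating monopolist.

Monopoly: Q = 209; Perfect PD: Q = 418

A monopolist chooses Q where MR = MC. MR = 250 − Q; setting this equal to 41 gives Q = 209 and P = 145.5.
With perfect price discrimination, output is the efficient level Q = 418 (where demand meets MC), but every buyer pays their willingness to pay: CS = 0 and PS = total surplus.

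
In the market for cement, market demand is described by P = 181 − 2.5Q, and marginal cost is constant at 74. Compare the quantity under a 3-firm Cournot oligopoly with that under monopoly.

Cournot: Q = 32.1; Monopoly: Q = 21.4

With 3 symmetric Cournot firms, each firm's FOC gives 181 − 10q = 74, so q = 10.7, Q = 3·10.7 = 32.1, and P = 100.75.
A monopolist chooses Q where MR = MC. MR = 181 − 5Q; setting this equal to 74 gives Q = 21.4 and P = 127.5.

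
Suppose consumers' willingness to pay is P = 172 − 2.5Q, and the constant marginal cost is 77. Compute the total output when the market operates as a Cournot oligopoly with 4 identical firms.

With 4 symmetric Cournot firms, each firm's FOC gives 172 − 12.5q = 77, so q = 7.6, Q = 4·7.6 = 30.4, and P = 96.

Q = 30.4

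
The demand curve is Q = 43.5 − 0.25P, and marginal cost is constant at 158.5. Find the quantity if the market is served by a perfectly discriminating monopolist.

Inverting demand: P = 174 − 4Q.
A perfectly discriminating monopolist sells every unit with P(Q) ≥ MC(Q), so output equals the competitive quantity Q = 3.875. Each buyer pays their reservation price, so CS = 0 and the firm captures all surplus.

Q = 3.875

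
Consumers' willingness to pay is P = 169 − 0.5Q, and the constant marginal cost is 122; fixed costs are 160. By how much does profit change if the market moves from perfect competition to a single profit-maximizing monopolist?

π rises by 1104.5

Under competition P = MC = 122, so Q = (169 − 122)/0.5 = 94.
Profit = (122 − 122)·94 − 160 = −160.
A monopolist chooses Q where MR = MC. MR = 169 − Q; setting this equal to 122 gives Q = 47 and P = 145.5.
Profit = (145.5 − 122)·47 − 160 = 944.5.
Change in profit: 944.5 − −160 = 1104.5.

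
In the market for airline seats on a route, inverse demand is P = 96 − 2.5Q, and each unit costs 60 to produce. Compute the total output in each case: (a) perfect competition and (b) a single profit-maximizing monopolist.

Perfect competition: P = MC = 60, so 96 − 2.5Q = 60 and Q = 14.4.
Monopoly sets MR = MC: 96 − 5Q = 60 ⇒ Q = 7.2, P = 96 − 2.5·7.2 = 78.

Competition: Q = 14.4; Monopoly: Q = 7.2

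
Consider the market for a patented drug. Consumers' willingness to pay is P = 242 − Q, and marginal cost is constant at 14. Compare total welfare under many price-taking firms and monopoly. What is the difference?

Total welfare falls by 6498

Under competition P = MC = 14, so Q = (242 − 14)/1 = 228.
CS = ½·(242 − 14)·228 = 25992; PS = (14 − 14)·228 = 0; TS = 25992.
Monopoly sets MR = MC: 242 − 2Q = 14 ⇒ Q = 114, P = 242 − 114 = 128.
CS = ½·(242 − 128)·114 = 6498; PS = (128 − 14)·114 = 12996; TS = 19494.
Change in total welfare: 19494 − 25992 = −6498.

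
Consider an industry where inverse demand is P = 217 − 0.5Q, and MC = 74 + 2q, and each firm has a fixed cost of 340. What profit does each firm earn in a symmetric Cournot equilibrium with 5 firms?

Cournot with 5 identical firms: the symmetric best-response condition is 217 − 3q = 74 + 2q. Each firm produces q = 28.6, total output Q = 143, price P = 145.5.
Each firm's profit = 145.5·28.6 − (74·28.6 + ½·2·28.6²) − 340 = 886.94.

π_i = 886.94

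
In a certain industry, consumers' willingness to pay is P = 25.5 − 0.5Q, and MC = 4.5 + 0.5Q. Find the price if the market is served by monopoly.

Monopoly sets MR = MC: 25.5 − Q = 4.5 + 0.5Q ⇒ Q = 14, P = 25.5 − 0.5·14 = 18.5.

P = 18.5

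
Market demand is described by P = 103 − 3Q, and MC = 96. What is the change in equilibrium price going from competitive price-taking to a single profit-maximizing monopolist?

Equilibrium price rises by 3.5

Under competition P = MC = 96, so Q = (103 − 96)/3 = 7/3.
Monopoly sets MR = MC: 103 − 6Q = 96 ⇒ Q = 7/6, P = 103 − 3·7/6 = 99.5.
Change in equilibrium price: 99.5 − 96 = 3.5.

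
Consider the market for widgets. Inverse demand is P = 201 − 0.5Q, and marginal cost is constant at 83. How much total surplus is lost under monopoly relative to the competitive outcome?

DWL = 3481

Perfect competition: P = MC = 83, so 201 − 0.5Q = 83 and Q = 236.
The monopolist equates marginal revenue to marginal cost: 201 − Q = 83, so Q = 118. From demand, P = 142.
DWL is the triangle between Q = 118 and Q = 236: ½·(236 − 118)·(142 − 83) = 3481.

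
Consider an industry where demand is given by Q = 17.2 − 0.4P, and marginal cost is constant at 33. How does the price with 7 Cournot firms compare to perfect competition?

Cournot: P = 34.25; Competition: P = 33

Inverting demand: P = 43 − 2.5Q.
Cournot with 7 identical firms: the symmetric best-response condition is 43 − 20q = 33. Each firm produces q = 0.5, total output Q = 3.5, price P = 34.25.
Competitive firms price at marginal cost: P = 33, giving Q = 4.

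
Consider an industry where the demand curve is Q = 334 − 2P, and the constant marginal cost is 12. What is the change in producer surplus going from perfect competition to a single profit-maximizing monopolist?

Inverting demand: P = 167 − 0.5Q.
Under competition P = MC = 12, so Q = (167 − 12)/0.5 = 310.
PS = (12 − 12)·310 = 0.
The monopolist equates marginal revenue to marginal cost: 167 − Q = 12, so Q = 155. From demand, P = 89.5.
PS = (89.5 − 12)·155 = 12012.5.
Change in producer surplus: 12012.5 − 0 = 12012.5.

Producer surplus rises by 12012.5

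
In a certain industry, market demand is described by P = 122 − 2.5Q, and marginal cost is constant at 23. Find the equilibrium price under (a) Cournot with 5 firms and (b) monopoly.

Cournot: P = 39.5; Monopoly: P = 72.5

Cournot with 5 identical firms: the symmetric best-response condition is 122 − 15q = 23. Each firm produces q = 6.6, total output Q = 33, price P = 39.5.
The monopolist equates marginal revenue to marginal cost: 122 − 5Q = 23, so Q = 19.8. From demand, P = 72.5.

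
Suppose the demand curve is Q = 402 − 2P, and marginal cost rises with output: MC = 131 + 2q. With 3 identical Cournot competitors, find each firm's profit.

Inverting demand: P = 201 − 0.5Q.
With 3 symmetric Cournot firms, each firm's FOC gives 201 − 2q = 131 + 2q, so q = 17.5, Q = 3·17.5 = 52.5, and P = 174.75.
Each firm's profit = 174.75·17.5 − (131·17.5 + ½·2·17.5²) = 459.375.

π_i = 459.375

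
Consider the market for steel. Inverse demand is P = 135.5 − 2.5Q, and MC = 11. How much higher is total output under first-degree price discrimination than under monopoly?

The monopolist equates marginal revenue to marginal cost: 135.5 − 5Q = 11, so Q = 24.9. From demand, P = 73.25.
With perfect price discrimination, output is the efficient level Q = 49.8 (where demand meets MC), but every buyer pays their willingness to pay: CS = 0 and PS = total surplus.
Change in total output: 49.8 − 24.9 = 24.9.

Total output rises by 24.9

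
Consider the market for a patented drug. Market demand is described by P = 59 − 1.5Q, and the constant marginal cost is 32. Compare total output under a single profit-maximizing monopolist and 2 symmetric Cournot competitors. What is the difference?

Q rises by 3

A monopolist chooses Q where MR = MC. MR = 59 − 3Q; setting this equal to 32 gives Q = 9 and P = 45.5.
In a 2-firm Cournot equilibrium, symmetry and the first-order condition give q = (59 − 32)/(4.5) = 6. So Q = 12 and P = 41.
Change in total output: 12 − 9 = 3.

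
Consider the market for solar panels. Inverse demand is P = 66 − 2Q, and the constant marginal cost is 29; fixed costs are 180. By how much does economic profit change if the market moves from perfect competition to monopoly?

π rises by 171.125

Under competition P = MC = 29, so Q = (66 − 29)/2 = 18.5.
Profit = (29 − 29)·18.5 − 180 = −180.
Monopoly sets MR = MC: 66 − 4Q = 29 ⇒ Q = 9.25, P = 66 − 2·9.25 = 47.5.
Profit = (47.5 − 29)·9.25 − 180 = −8.875.
Change in economic profit: −8.875 − −180 = 171.125.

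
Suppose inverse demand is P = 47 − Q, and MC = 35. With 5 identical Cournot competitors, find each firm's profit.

π_i = 4

Cournot with 5 identical firms: the symmetric best-response condition is 47 − 6q = 35. Each firm produces q = 2, total output Q = 10, price P = 37.
Each firm's profit = (37 − 35)·2 = 4.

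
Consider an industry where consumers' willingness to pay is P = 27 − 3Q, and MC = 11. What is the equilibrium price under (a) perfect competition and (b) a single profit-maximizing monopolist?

Competitive firms price at marginal cost: P = 11, giving Q = 16/3.
Monopoly sets MR = MC: 27 − 6Q = 11 ⇒ Q = 8/3, P = 27 − 3·8/3 = 19.

Competition: P = 11; Monopoly: P = 19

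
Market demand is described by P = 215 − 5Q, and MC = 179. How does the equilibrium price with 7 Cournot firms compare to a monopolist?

In a 7-firm Cournot equilibrium, symmetry and the first-order condition give q = (215 − 179)/(40) = 0.9. So Q = 6.3 and P = 183.5.
The monopolist equates marginal revenue to marginal cost: 215 − 10Q = 179, so Q = 3.6. From demand, P = 197.

Cournot: P = 183.5; Monopoly: P = 197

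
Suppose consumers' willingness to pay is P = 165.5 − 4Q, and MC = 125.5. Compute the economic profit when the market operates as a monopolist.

Profit = 100

Monopoly sets MR = MC: 165.5 − 8Q = 125.5 ⇒ Q = 5, P = 165.5 − 4·5 = 145.5.
Profit = (145.5 − 125.5)·5 = 100.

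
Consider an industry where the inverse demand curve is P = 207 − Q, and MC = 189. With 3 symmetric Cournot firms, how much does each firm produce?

q_i = 4.5

Cournot with 3 identical firms: the symmetric best-response condition is 207 − 4q = 189. Each firm produces q = 4.5, total output Q = 13.5, price P = 193.5.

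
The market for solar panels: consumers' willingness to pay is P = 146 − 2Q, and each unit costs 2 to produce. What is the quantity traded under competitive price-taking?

Q = 72

Perfect competition: P = MC = 2, so 146 − 2Q = 2 and Q = 72.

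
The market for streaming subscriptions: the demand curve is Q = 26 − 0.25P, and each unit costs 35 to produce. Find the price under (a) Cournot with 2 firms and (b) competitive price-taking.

Inverting demand: P = 104 − 4Q.
Cournot with 2 identical firms: the symmetric best-response condition is 104 − 12q = 35. Each firm produces q = 5.75, total output Q = 11.5, price P = 58.
Perfect competition: P = MC = 35, so 104 − 4Q = 35 and Q = 17.25.

Cournot: P = 58; Competition: P = 35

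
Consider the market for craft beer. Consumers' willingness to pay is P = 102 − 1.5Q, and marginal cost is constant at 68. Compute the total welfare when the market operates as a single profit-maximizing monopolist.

The monopolist equates marginal revenue to marginal cost: 102 − 3Q = 68, so Q = 34/3. From demand, P = 85.
CS = ½·(102 − 85)·34/3 = 289/3; PS = (85 − 68)·34/3 = 578/3; TS = 289.

TS = 289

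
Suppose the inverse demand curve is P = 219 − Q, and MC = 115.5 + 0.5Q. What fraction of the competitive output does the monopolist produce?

Monopoly sets MR = MC: 219 − 2Q = 115.5 + 0.5Q ⇒ Q = 41.4, P = 219 − 41.4 = 177.6.
Competitive equilibrium sets price equal to marginal cost: 219 − Q = 115.5 + 0.5Q, so Q = 69 and P = 150.
Ratio Q_m/Q_c = 41.4/69 = 0.6.

Q_m/Q_c = 0.6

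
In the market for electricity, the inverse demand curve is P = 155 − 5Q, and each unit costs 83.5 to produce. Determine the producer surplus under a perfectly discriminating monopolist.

PS = 511.225

A perfectly discriminating monopolist sells every unit with P(Q) ≥ MC(Q), so output equals the competitive quantity Q = 14.3. Each buyer pays their reservation price, so CS = 0 and the firm captures all surplus.
PS = ½·(155 − 83.5)·14.3 = 511.225.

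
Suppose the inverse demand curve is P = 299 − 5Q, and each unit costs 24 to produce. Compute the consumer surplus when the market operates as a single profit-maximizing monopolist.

A monopolist chooses Q where MR = MC. MR = 299 − 10Q; setting this equal to 24 gives Q = 27.5 and P = 161.5.
CS = ½·(299 − 161.5)·27.5 = 1890.625.

CS = 1890.625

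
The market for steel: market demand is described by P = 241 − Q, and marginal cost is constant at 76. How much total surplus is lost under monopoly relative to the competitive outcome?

Perfect competition: P = MC = 76, so 241 − Q = 76 and Q = 165.
The monopolist equates marginal revenue to marginal cost: 241 − 2Q = 76, so Q = 82.5. From demand, P = 158.5.
DWL is the triangle between Q = 82.5 and Q = 165: ½·(165 − 82.5)·(158.5 − 76) = 3403.125.

DWL = 3403.125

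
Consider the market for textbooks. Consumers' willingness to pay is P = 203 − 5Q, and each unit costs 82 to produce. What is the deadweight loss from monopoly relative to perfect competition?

DWL = 366.025

Competitive firms price at marginal cost: P = 82, giving Q = 24.2.
Monopoly sets MR = MC: 203 − 10Q = 82 ⇒ Q = 12.1, P = 203 − 5·12.1 = 142.5.
DWL is the triangle between Q = 12.1 and Q = 24.2: ½·(24.2 − 12.1)·(142.5 − 82) = 366.025.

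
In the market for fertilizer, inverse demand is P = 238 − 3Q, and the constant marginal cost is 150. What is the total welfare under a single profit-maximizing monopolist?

TS = 968

A monopolist chooses Q where MR = MC. MR = 238 − 6Q; setting this equal to 150 gives Q = 44/3 and P = 194.
CS = ½·(238 − 194)·44/3 = 968/3; PS = (194 − 150)·44/3 = 1936/3; TS = 968.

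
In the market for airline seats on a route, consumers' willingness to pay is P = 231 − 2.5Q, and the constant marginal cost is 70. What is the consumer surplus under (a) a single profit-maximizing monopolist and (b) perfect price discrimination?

Monopoly: CS = 1296.05; Perfect PD: CS = 0

The monopolist equates marginal revenue to marginal cost: 231 − 5Q = 70, so Q = 32.2. From demand, P = 150.5.
CS = ½·(231 − 150.5)·32.2 = 1296.05.
A perfectly discriminating monopolist sells every unit with P(Q) ≥ MC(Q), so output equals the competitive quantity Q = 64.4. Each buyer pays their reservation price, so CS = 0 and the firm captures all surplus.
CS = 0.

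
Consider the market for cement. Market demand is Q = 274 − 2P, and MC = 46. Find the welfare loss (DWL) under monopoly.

Inverting demand: P = 137 − 0.5Q.
Perfect competition: P = MC = 46, so 137 − 0.5Q = 46 and Q = 182.
Monopoly sets MR = MC: 137 − Q = 46 ⇒ Q = 91, P = 137 − 0.5·91 = 91.5.
DWL is the triangle between Q = 91 and Q = 182: ½·(182 − 91)·(91.5 − 46) = 2070.25.

DWL = 2070.25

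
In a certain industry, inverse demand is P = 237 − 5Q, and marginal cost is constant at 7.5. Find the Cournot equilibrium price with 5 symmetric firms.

In a 5-firm Cournot equilibrium, symmetry and the first-order condition give q = (237 − 7.5)/(30) = 7.65. So Q = 38.25 and P = 45.75.

P = 45.75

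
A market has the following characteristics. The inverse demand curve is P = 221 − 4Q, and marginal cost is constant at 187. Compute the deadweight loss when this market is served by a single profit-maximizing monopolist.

DWL = 36.125

Perfect competition: P = MC = 187, so 221 − 4Q = 187 and Q = 8.5.
Monopoly sets MR = MC: 221 − 8Q = 187 ⇒ Q = 4.25, P = 221 − 4·4.25 = 204.
DWL is the triangle between Q = 4.25 and Q = 8.5: ½·(8.5 − 4.25)·(204 − 187) = 36.125.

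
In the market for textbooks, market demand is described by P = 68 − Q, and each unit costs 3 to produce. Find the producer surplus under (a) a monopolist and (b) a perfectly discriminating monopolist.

Monopoly: PS = 1056.25; Perfect PD: PS = 2112.5

A monopolist chooses Q where MR = MC. MR = 68 − 2Q; setting this equal to 3 gives Q = 32.5 and P = 35.5.
PS = (35.5 − 3)·32.5 = 1056.25.
A perfectly discriminating monopolist sells every unit with P(Q) ≥ MC(Q), so output equals the competitive quantity Q = 65. Each buyer pays their reservation price, so CS = 0 and the firm captures all surplus.
PS = ½·(68 − 3)·65 = 2112.5.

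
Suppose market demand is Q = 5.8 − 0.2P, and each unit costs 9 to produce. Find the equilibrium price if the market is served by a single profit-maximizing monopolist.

Inverting demand: P = 29 − 5Q.
Monopoly sets MR = MC: 29 − 10Q = 9 ⇒ Q = 2, P = 29 − 5·2 = 19.

P = 19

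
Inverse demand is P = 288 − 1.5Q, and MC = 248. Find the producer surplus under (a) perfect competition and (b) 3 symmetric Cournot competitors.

Competition: PS = 0; Cournot: PS = 200

Under competition P = MC = 248, so Q = (288 − 248)/1.5 = 80/3.
PS = (248 − 248)·80/3 = 0.
With 3 symmetric Cournot firms, each firm's FOC gives 288 − 6q = 248, so q = 20/3, Q = 3·20/3 = 20, and P = 258.
PS = (258 − 248)·20 = 200.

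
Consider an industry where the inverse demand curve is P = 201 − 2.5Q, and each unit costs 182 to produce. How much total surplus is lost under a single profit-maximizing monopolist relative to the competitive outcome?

DWL = 18.05

Under competition P = MC = 182, so Q = (201 − 182)/2.5 = 7.6.
The monopolist equates marginal revenue to marginal cost: 201 − 5Q = 182, so Q = 3.8. From demand, P = 191.5.
DWL is the triangle between Q = 3.8 and Q = 7.6: ½·(7.6 − 3.8)·(191.5 − 182) = 18.05.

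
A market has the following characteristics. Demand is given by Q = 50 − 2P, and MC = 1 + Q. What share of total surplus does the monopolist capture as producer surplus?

Inverting demand: P = 25 − 0.5Q.
The monopolist equates marginal revenue to marginal cost: 25 − Q = 1 + Q, so Q = 12. From demand, P = 19.
CS = ½·(25 − 19)·12 = 36.
PS = P·Q − VC(Q) = 19·12 − (1·12 + ½·1·12²) = 144.
Share captured = PS/TS = 144/180 = 0.8.

PS/TS = 0.8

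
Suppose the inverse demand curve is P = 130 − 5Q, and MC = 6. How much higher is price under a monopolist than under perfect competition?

Price rises by 62

Competitive firms price at marginal cost: P = 6, giving Q = 24.8.
The monopolist equates marginal revenue to marginal cost: 130 − 10Q = 6, so Q = 12.4. From demand, P = 68.
Change in price: 68 − 6 = 62.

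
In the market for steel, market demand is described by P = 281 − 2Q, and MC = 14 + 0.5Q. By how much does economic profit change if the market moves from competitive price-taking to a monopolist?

Competitive equilibrium sets price equal to marginal cost: 281 − 2Q = 14 + 0.5Q, so Q = 106.8 and P = 67.4.
Profit = 67.4·106.8 − (14·106.8 + ½·0.5·106.8²) = 2851.56.
A monopolist chooses Q where MR = MC. MR = 281 − 4Q; setting this equal to 14 + 0.5Q gives Q = 178/3 and P = 487/3.
Profit = 487/3·178/3 − (14·178/3 + ½·0.5·(178/3)²) = 7921.
Change in economic profit: 7921 − 2851.56 = 5069.44.

π rises by 5069.44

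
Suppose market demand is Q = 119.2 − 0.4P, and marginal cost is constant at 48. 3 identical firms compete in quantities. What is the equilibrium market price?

P = 110.5

Inverting demand: P = 298 − 2.5Q.
Cournot with 3 identical firms: the symmetric best-response condition is 298 − 10q = 48. Each firm produces q = 25, total output Q = 75, price P = 110.5.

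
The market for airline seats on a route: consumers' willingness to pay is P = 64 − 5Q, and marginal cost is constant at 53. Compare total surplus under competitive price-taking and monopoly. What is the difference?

Competitive firms price at marginal cost: P = 53, giving Q = 2.2.
CS = ½·(64 − 53)·2.2 = 12.1; PS = (53 − 53)·2.2 = 0; TS = 12.1.
A monopolist chooses Q where MR = MC. MR = 64 − 10Q; setting this equal to 53 gives Q = 1.1 and P = 58.5.
CS = ½·(64 − 58.5)·1.1 = 3.025; PS = (58.5 − 53)·1.1 = 6.05; TS = 9.075.
Change in total surplus: 9.075 − 12.1 = −3.025.

TS falls by 3.025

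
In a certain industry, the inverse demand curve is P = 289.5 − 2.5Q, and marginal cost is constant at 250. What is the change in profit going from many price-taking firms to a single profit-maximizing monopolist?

Competitive firms price at marginal cost: P = 250, giving Q = 15.8.
Profit = (250 − 250)·15.8 = 0.
Monopoly sets MR = MC: 289.5 − 5Q = 250 ⇒ Q = 7.9, P = 289.5 − 2.5·7.9 = 269.75.
Profit = (269.75 − 250)·7.9 = 156.025.
Change in profit: 156.025 − 0 = 156.025.

Profit rises by 156.025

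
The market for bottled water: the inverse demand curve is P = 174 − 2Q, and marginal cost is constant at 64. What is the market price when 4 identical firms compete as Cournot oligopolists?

P = 86

In a 4-firm Cournot equilibrium, symmetry and the first-order condition give q = (174 − 64)/(10) = 11. So Q = 44 and P = 86.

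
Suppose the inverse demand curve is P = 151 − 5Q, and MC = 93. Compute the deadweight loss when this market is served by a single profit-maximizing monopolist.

Under competition P = MC = 93, so Q = (151 − 93)/5 = 11.6.
The monopolist equates marginal revenue to marginal cost: 151 − 10Q = 93, so Q = 5.8. From demand, P = 122.
DWL is the triangle between Q = 5.8 and Q = 11.6: ½·(11.6 − 5.8)·(122 − 93) = 84.1.

DWL = 84.1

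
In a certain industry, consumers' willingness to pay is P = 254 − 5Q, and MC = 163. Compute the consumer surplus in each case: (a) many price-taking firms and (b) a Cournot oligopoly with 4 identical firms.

Competition: CS = 828.1; Cournot: CS = 529.984

Under competition P = MC = 163, so Q = (254 − 163)/5 = 18.2.
CS = ½·(254 − 163)·18.2 = 828.1.
Cournot with 4 identical firms: the symmetric best-response condition is 254 − 25q = 163. Each firm produces q = 3.64, total output Q = 14.56, price P = 181.2.
CS = ½·(254 − 181.2)·14.56 = 529.984.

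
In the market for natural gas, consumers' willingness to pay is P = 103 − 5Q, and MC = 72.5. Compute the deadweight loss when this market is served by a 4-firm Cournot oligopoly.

Competitive firms price at marginal cost: P = 72.5, giving Q = 6.1.
In a 4-firm Cournot equilibrium, symmetry and the first-order condition give q = (103 − 72.5)/(25) = 1.22. So Q = 4.88 and P = 78.6.
DWL is the triangle between Q = 4.88 and Q = 6.1: ½·(6.1 − 4.88)·(78.6 − 72.5) = 3.721.

DWL = 3.721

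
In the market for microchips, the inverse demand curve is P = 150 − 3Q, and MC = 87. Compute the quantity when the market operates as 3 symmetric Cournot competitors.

Q = 15.75

In a 3-firm Cournot equilibrium, symmetry and the first-order condition give q = (150 − 87)/(12) = 5.25. So Q = 15.75 and P = 102.75.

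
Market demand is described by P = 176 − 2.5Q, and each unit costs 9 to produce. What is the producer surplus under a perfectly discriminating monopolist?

A perfectly discriminating monopolist sells every unit with P(Q) ≥ MC(Q), so output equals the competitive quantity Q = 66.8. Each buyer pays their reservation price, so CS = 0 and the firm captures all surplus.
PS = ½·(176 − 9)·66.8 = 5577.8.

PS = 5577.8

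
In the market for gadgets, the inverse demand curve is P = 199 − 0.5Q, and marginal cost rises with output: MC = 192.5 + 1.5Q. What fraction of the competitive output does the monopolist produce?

A monopolist chooses Q where MR = MC. MR = 199 − Q; setting this equal to 192.5 + 1.5Q gives Q = 2.6 and P = 197.7.
Competitive equilibrium sets price equal to marginal cost: 199 − 0.5Q = 192.5 + 1.5Q, so Q = 3.25 and P = 197.375.
Ratio Q_m/Q_c = 2.6/3.25 = 0.8.

Q_m/Q_c = 0.8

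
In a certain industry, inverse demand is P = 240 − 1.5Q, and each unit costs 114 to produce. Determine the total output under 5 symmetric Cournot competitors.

Q = 70

Cournot with 5 identical firms: the symmetric best-response condition is 240 − 9q = 114. Each firm produces q = 14, total output Q = 70, price P = 135.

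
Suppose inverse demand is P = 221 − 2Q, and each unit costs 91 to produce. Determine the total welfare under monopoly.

TS = 3168.75

A monopolist chooses Q where MR = MC. MR = 221 − 4Q; setting this equal to 91 gives Q = 32.5 and P = 156.
CS = ½·(221 − 156)·32.5 = 1056.25; PS = (156 − 91)·32.5 = 2112.5; TS = 3168.75.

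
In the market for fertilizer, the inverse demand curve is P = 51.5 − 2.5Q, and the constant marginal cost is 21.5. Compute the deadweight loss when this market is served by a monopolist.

Under competition P = MC = 21.5, so Q = (51.5 − 21.5)/2.5 = 12.
The monopolist equates marginal revenue to marginal cost: 51.5 − 5Q = 21.5, so Q = 6. From demand, P = 36.5.
DWL is the triangle between Q = 6 and Q = 12: ½·(12 − 6)·(36.5 − 21.5) = 45.

DWL = 45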